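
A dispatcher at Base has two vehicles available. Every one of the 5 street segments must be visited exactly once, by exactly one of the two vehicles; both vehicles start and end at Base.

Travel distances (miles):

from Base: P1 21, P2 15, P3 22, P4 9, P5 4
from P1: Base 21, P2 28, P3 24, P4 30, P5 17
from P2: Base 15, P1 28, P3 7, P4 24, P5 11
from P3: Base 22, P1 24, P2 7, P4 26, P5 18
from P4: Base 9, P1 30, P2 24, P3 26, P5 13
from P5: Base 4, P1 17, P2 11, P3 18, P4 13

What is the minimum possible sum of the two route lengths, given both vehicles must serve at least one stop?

There are 2^4 − 1 = 15 ways to divide the 5 stops into two non-empty groups. For each, the best each vehicle can do is its own shortest tour through its group:
  {P1} + {P2, P3, P4, P5}: 42 + 57 = 99
  {P2} + {P1, P3, P4, P5}: 30 + 80 = 110
  {P1, P2} + {P3, P4, P5}: 64 + 57 = 121
  {P3} + {P1, P2, P4, P5}: 44 + 82 = 126
  {P1, P3} + {P2, P4, P5}: 67 + 48 = 115
  {P2, P3} + {P1, P4, P5}: 44 + 60 = 104
  … (15 splits in total)
  {P4} + {P1, P2, P3, P5}: 18 + 67 = 85  ← best
Best: vehicle 1 Base → P4 → Base = 18; vehicle 2 Base → P1 → P3 → P2 → P5 → Base = 67; combined 85.

Minimum combined distance: 85 miles.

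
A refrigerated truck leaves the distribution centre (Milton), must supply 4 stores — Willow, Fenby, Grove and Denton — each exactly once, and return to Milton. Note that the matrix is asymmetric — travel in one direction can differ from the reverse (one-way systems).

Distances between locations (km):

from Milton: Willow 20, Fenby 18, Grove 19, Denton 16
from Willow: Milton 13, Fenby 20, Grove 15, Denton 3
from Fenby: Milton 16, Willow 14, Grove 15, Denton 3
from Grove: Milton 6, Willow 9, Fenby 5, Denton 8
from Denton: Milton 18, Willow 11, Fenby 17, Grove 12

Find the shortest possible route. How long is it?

Shortest round trip = 51 km.

Milton → Willow → Fenby → Grove → Denton → Milton: 20+20+15+8+18 = 81
Milton → Willow → Fenby → Denton → Grove → Milton: 20+20+3+12+6 = 61
Milton → Willow → Grove → Fenby → Denton → Milton: 20+15+5+3+18 = 61
Milton → Willow → Grove → Denton → Fenby → Milton: 20+15+8+17+16 = 76
Milton → Willow → Denton → Fenby → Grove → Milton: 20+3+17+15+6 = 61
Milton → Willow → Denton → Grove → Fenby → Milton: 20+3+12+5+16 = 56
Milton → Fenby → Willow → Grove → Denton → Milton: 18+14+15+8+18 = 73
Milton → Fenby → Willow → Denton → Grove → Milton: 18+14+3+12+6 = 53
Milton → Fenby → Grove → Willow → Denton → Milton: 18+15+9+3+18 = 63
Milton → Fenby → Grove → Denton → Willow → Milton: 18+15+8+11+13 = 65
Milton → Fenby → Denton → Willow → Grove → Milton: 18+3+11+15+6 = 53
Milton → Fenby → Denton → Grove → Willow → Milton: 18+3+12+9+13 = 55
Milton → Grove → Willow → Fenby → Denton → Milton: 19+9+20+3+18 = 69
Milton → Grove → Willow → Denton → Fenby → Milton: 19+9+3+17+16 = 64
… (10 more)
Milton → Grove → Fenby → Denton → Willow → Milton: 19+5+3+11+13 = 51  ← best
The minimum is 51.
One optimal route: Milton → Grove → Fenby → Denton → Willow → Milton.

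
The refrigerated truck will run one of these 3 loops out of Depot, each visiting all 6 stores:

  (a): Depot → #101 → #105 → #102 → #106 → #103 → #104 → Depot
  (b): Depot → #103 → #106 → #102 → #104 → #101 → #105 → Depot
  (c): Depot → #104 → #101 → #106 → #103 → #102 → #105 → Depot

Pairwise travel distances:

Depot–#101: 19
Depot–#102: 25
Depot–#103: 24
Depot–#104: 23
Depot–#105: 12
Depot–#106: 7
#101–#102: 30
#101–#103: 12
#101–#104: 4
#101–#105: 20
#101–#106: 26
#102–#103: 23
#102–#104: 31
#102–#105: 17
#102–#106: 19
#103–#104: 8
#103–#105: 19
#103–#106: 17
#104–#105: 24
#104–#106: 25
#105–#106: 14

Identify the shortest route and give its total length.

Shortest is (c), total 122.

(a): 19 + 20 + 17 + 19 + 17 + 8 + 23 = 123
(b): 24 + 17 + 19 + 31 + 4 + 20 + 12 = 127
(c): 23 + 4 + 26 + 17 + 23 + 17 + 12 = 122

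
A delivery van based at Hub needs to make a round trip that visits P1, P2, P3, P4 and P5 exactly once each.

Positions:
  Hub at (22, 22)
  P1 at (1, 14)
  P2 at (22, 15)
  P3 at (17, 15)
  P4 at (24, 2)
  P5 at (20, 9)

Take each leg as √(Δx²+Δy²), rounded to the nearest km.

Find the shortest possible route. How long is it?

With 5 stops there are 5!/2 = 60 distinct round trips (a route and its reverse cost the same).
Hub→P1→P2→P3→P4→P5→Hub: 22+21+5+15+8+13 = 84
Hub→P1→P2→P3→P5→P4→Hub: 22+21+5+7+8+20 = 83
Hub→P1→P2→P4→P3→P5→Hub: 22+21+13+15+7+13 = 91
Hub→P1→P2→P4→P5→P3→Hub: 22+21+13+8+7+9 = 80
Hub→P1→P2→P5→P3→P4→Hub: 22+21+6+7+15+20 = 91
Hub→P1→P2→P5→P4→P3→Hub: 22+21+6+8+15+9 = 81
Hub→P1→P3→P2→P4→P5→Hub: 22+16+5+13+8+13 = 77
Hub→P1→P3→P2→P5→P4→Hub: 22+16+5+6+8+20 = 77
Hub→P1→P3→P4→P2→P5→Hub: 22+16+15+13+6+13 = 85
Hub→P1→P3→P4→P5→P2→Hub: 22+16+15+8+6+7 = 74
Hub→P1→P3→P5→P2→P4→Hub: 22+16+7+6+13+20 = 84
Hub→P1→P3→P5→P4→P2→Hub: 22+16+7+8+13+7 = 73
Hub→P1→P4→P2→P3→P5→Hub: 22+26+13+5+7+13 = 86
Hub→P1→P4→P2→P5→P3→Hub: 22+26+13+6+7+9 = 83
… (46 more)
Hub→P2→P5→P4→P1→P3→Hub: 7+6+8+26+16+9 = 72  ← best
The minimum is 72.
One optimal route: Hub → P2 → P5 → P4 → P1 → P3 → Hub (or its reverse).

Shortest round trip = 72 km.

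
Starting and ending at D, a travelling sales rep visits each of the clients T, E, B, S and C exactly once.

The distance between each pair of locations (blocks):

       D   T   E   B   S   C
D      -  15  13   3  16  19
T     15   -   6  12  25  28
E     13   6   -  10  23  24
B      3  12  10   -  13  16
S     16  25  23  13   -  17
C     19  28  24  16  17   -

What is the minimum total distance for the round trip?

D-T-E-B-S-C-D: 15+6+10+13+17+19 = 80
D-T-E-B-C-S-D: 15+6+10+16+17+16 = 80
D-T-E-S-B-C-D: 15+6+23+13+16+19 = 92
D-T-E-S-C-B-D: 15+6+23+17+16+3 = 80
D-T-E-C-B-S-D: 15+6+24+16+13+16 = 90
D-T-E-C-S-B-D: 15+6+24+17+13+3 = 78
D-T-B-E-S-C-D: 15+12+10+23+17+19 = 96
D-T-B-E-C-S-D: 15+12+10+24+17+16 = 94
D-T-B-S-E-C-D: 15+12+13+23+24+19 = 106
D-T-B-S-C-E-D: 15+12+13+17+24+13 = 94
D-T-B-C-E-S-D: 15+12+16+24+23+16 = 106
D-T-B-C-S-E-D: 15+12+16+17+23+13 = 96
D-T-S-E-B-C-D: 15+25+23+10+16+19 = 108
D-T-S-E-C-B-D: 15+25+23+24+16+3 = 106
… (46 more)
The minimum is 78.
One optimal route: D → T → E → C → S → B → D (or its reverse).

Shortest round trip = 78 blocks.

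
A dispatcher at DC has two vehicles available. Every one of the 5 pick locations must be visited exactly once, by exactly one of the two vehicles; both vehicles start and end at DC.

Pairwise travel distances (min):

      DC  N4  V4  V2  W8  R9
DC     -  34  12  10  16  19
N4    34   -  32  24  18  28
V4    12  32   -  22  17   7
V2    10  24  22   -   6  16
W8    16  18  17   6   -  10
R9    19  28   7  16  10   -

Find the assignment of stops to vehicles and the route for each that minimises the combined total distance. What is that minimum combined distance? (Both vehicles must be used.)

101 min — the smallest possible combined total.

Try each way of splitting the stops between the two vehicles (each non-empty) and, for each split, find the best tour for each vehicle:
  {N4} + {V4, V2, W8, R9}: 68 + 45 = 113
  {V4} + {N4, V2, W8, R9}: 24 + 81 = 105
  {N4, V4} + {V2, W8, R9}: 78 + 45 = 123
  {V2} + {N4, V4, W8, R9}: 20 + 81 = 101
  {N4, V2} + {V4, W8, R9}: 68 + 45 = 113
  {V4, V2} + {N4, W8, R9}: 44 + 81 = 125
  … (15 splits in total)
Best: vehicle 1 DC → V2 → DC = 20; vehicle 2 DC → N4 → W8 → R9 → V4 → DC = 81; combined 101.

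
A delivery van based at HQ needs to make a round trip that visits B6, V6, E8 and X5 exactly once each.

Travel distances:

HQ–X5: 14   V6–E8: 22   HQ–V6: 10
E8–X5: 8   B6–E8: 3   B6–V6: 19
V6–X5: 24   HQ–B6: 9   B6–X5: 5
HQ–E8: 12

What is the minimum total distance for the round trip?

Minimum total distance: 54.

With 4 stops there are 4!/2 = 12 distinct round trips (a route and its reverse cost the same).
HQ - B6 - V6 - E8 - X5 - HQ: 9+19+22+8+14 = 72
HQ - B6 - V6 - X5 - E8 - HQ: 9+19+24+8+12 = 72
HQ - B6 - E8 - V6 - X5 - HQ: 9+3+22+24+14 = 72
HQ - B6 - E8 - X5 - V6 - HQ: 9+3+8+24+10 = 54
HQ - B6 - X5 - V6 - E8 - HQ: 9+5+24+22+12 = 72
HQ - B6 - X5 - E8 - V6 - HQ: 9+5+8+22+10 = 54
HQ - V6 - B6 - E8 - X5 - HQ: 10+19+3+8+14 = 54
HQ - V6 - B6 - X5 - E8 - HQ: 10+19+5+8+12 = 54
HQ - V6 - E8 - B6 - X5 - HQ: 10+22+3+5+14 = 54
HQ - V6 - X5 - B6 - E8 - HQ: 10+24+5+3+12 = 54
HQ - E8 - B6 - V6 - X5 - HQ: 12+3+19+24+14 = 72
HQ - E8 - V6 - B6 - X5 - HQ: 12+22+19+5+14 = 72
The minimum is 54.
One optimal route: HQ → B6 → E8 → X5 → V6 → HQ (or its reverse).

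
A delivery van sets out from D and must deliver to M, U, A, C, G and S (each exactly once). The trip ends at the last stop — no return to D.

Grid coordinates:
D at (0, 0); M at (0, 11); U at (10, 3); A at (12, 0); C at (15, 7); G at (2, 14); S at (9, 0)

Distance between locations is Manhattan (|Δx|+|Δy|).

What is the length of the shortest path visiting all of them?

Shortest open route: 50.

There are 6! = 720 possible orderings.
D - M - U - A - C - G - S: 11+18+5+10+20+21 = 85
D - M - U - A - C - S - G: 11+18+5+10+13+21 = 78
D - M - U - A - G - C - S: 11+18+5+24+20+13 = 91
D - M - U - A - G - S - C: 11+18+5+24+21+13 = 92
D - M - U - A - S - C - G: 11+18+5+3+13+20 = 70
D - M - U - A - S - G - C: 11+18+5+3+21+20 = 78
D - M - U - C - A - G - S: 11+18+9+10+24+21 = 93
D - M - U - C - A - S - G: 11+18+9+10+3+21 = 72
… (712 more)
D - S - A - U - C - M - G: 9+3+5+9+19+5 = 50  ← best
The minimum is 50.
One shortest path: D → S → A → U → C → M → G.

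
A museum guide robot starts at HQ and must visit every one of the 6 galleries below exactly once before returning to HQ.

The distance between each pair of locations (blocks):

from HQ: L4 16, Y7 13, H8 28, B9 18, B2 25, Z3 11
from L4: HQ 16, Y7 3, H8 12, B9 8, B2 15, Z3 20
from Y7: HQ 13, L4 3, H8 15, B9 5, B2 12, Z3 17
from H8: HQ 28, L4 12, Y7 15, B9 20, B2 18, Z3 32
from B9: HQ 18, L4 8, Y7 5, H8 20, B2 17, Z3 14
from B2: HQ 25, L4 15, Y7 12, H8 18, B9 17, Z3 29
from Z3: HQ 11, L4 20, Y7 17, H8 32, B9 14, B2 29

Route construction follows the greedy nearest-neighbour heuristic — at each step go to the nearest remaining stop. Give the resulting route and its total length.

HQ → [Z3:11 / Y7:13 / L4:16 / B9:18 / B2:25 / H8:28] → Z3 (11)
Z3 → [B9:14 / Y7:17 / L4:20 / B2:29 / H8:32] → B9 (14)
B9 → [Y7:5 / L4:8 / B2:17 / H8:20] → Y7 (5)
Y7 → [L4:3 / B2:12 / H8:15] → L4 (3)
L4 → [H8:12 / B2:15] → H8 (12)
H8 → [B2:18] → B2 (18)
Return B2→HQ: 25.
Total = 11 + 14 + 5 + 3 + 12 + 18 + 25 = 88.

Total distance 88 blocks via the nearest-neighbour route HQ → Z3 → B9 → Y7 → L4 → H8 → B2 → HQ.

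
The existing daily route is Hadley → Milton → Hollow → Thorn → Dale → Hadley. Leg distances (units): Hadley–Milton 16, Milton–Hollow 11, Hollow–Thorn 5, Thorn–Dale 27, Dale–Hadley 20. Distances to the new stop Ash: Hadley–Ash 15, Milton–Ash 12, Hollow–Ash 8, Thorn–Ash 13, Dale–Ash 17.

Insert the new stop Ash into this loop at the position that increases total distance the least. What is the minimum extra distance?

+3 — insert Ash between Thorn and Dale.

Insertion cost between consecutive stops i–j is d(i,Ash) + d(Ash,j) − d(i,j):
  between Hadley and Milton: 15 + 12 − 16 = 11
  between Milton and Hollow: 12 + 8 − 11 = 9
  between Hollow and Thorn: 8 + 13 − 5 = 16
  between Thorn and Dale: 13 + 17 − 27 = 3
  between Dale and Hadley: 17 + 15 − 20 = 12
Cheapest insertion is between Thorn and Dale, adding 3.
New total = 79 + 3 = 82.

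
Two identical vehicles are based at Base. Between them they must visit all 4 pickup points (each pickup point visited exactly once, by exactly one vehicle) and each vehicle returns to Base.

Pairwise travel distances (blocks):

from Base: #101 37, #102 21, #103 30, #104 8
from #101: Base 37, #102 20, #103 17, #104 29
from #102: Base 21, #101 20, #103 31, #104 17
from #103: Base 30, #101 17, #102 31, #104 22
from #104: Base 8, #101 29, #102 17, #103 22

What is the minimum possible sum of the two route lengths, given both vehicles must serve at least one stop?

104 blocks — the smallest possible combined total.

Try each way of splitting the stops between the two vehicles (each non-empty) and, for each split, find the best tour for each vehicle:
  {#101} + {#102, #103, #104}: 74 + 82 = 156
  {#102} + {#101, #103, #104}: 42 + 84 = 126
  {#101, #102} + {#103, #104}: 78 + 60 = 138
  {#103} + {#101, #102, #104}: 60 + 78 = 138
  {#101, #103} + {#102, #104}: 84 + 46 = 130
  {#102, #103} + {#101, #104}: 82 + 74 = 156
  … (7 splits in total)
  {#101, #102, #103} + {#104}: 88 + 16 = 104  ← best
Best: vehicle 1 Base → #102 → #101 → #103 → Base = 88; vehicle 2 Base → #104 → Base = 16; combined 104.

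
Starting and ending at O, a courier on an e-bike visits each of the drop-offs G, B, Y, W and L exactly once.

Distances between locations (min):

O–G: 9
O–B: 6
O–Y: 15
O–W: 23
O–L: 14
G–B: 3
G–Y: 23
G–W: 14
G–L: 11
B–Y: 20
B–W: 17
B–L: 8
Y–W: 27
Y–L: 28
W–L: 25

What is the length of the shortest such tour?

O→G→B→Y→W→L→O: 9+3+20+27+25+14 = 98
O→G→B→Y→L→W→O: 9+3+20+28+25+23 = 108
O→G→B→W→Y→L→O: 9+3+17+27+28+14 = 98
O→G→B→W→L→Y→O: 9+3+17+25+28+15 = 97
O→G→B→L→Y→W→O: 9+3+8+28+27+23 = 98
O→G→B→L→W→Y→O: 9+3+8+25+27+15 = 87
O→G→Y→B→W→L→O: 9+23+20+17+25+14 = 108
O→G→Y→B→L→W→O: 9+23+20+8+25+23 = 108
O→G→Y→W→B→L→O: 9+23+27+17+8+14 = 98
O→G→Y→W→L→B→O: 9+23+27+25+8+6 = 98
O→G→Y→L→B→W→O: 9+23+28+8+17+23 = 108
O→G→Y→L→W→B→O: 9+23+28+25+17+6 = 108
O→G→W→B→Y→L→O: 9+14+17+20+28+14 = 102
O→G→W→B→L→Y→O: 9+14+17+8+28+15 = 91
… (46 more)
O→B→L→G→W→Y→O: 6+8+11+14+27+15 = 81  ← best
The minimum is 81.
One optimal route: O → B → L → G → W → Y → O (or its reverse).

81 min — the shortest possible round trip.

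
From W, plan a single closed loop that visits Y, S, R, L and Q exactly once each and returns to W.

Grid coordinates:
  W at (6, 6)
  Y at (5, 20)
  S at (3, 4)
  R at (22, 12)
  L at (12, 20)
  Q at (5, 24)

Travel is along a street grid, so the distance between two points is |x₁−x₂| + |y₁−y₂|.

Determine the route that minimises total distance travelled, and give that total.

With 5 stops there are 5!/2 = 60 distinct round trips (a route and its reverse cost the same).
W→Y→S→R→L→Q→W: 15+18+27+18+11+19 = 108
W→Y→S→R→Q→L→W: 15+18+27+29+11+20 = 120
W→Y→S→L→R→Q→W: 15+18+25+18+29+19 = 124
W→Y→S→L→Q→R→W: 15+18+25+11+29+22 = 120
W→Y→S→Q→R→L→W: 15+18+22+29+18+20 = 122
W→Y→S→Q→L→R→W: 15+18+22+11+18+22 = 106
W→Y→R→S→L→Q→W: 15+25+27+25+11+19 = 122
W→Y→R→S→Q→L→W: 15+25+27+22+11+20 = 120
W→Y→R→L→S→Q→W: 15+25+18+25+22+19 = 124
W→Y→R→L→Q→S→W: 15+25+18+11+22+5 = 96
W→Y→R→Q→S→L→W: 15+25+29+22+25+20 = 136
W→Y→R→Q→L→S→W: 15+25+29+11+25+5 = 110
W→Y→L→S→R→Q→W: 15+7+25+27+29+19 = 122
W→Y→L→S→Q→R→W: 15+7+25+22+29+22 = 120
… (46 more)
W→S→Y→Q→L→R→W: 5+18+4+11+18+22 = 78  ← best
The minimum is 78.
One optimal route: W → S → Y → Q → L → R → W (or its reverse).

78 — the shortest possible round trip.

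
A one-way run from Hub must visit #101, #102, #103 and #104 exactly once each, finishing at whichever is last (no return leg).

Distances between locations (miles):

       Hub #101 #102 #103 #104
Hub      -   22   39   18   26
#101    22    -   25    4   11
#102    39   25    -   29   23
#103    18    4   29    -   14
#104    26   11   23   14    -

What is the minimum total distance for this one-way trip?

There are 4! = 24 possible orderings.
Hub - #101 - #102 - #103 - #104: 22+25+29+14 = 90
Hub - #101 - #102 - #104 - #103: 22+25+23+14 = 84
Hub - #101 - #103 - #102 - #104: 22+4+29+23 = 78
Hub - #101 - #103 - #104 - #102: 22+4+14+23 = 63
Hub - #101 - #104 - #102 - #103: 22+11+23+29 = 85
Hub - #101 - #104 - #103 - #102: 22+11+14+29 = 76
Hub - #102 - #101 - #103 - #104: 39+25+4+14 = 82
Hub - #102 - #101 - #104 - #103: 39+25+11+14 = 89
Hub - #102 - #103 - #101 - #104: 39+29+4+11 = 83
Hub - #102 - #103 - #104 - #101: 39+29+14+11 = 93
Hub - #102 - #104 - #101 - #103: 39+23+11+4 = 77
Hub - #102 - #104 - #103 - #101: 39+23+14+4 = 80
Hub - #103 - #101 - #102 - #104: 18+4+25+23 = 70
Hub - #103 - #101 - #104 - #102: 18+4+11+23 = 56
… (10 more)
The minimum is 56.
One shortest path: Hub → #103 → #101 → #104 → #102.

Shortest open route: 56 miles.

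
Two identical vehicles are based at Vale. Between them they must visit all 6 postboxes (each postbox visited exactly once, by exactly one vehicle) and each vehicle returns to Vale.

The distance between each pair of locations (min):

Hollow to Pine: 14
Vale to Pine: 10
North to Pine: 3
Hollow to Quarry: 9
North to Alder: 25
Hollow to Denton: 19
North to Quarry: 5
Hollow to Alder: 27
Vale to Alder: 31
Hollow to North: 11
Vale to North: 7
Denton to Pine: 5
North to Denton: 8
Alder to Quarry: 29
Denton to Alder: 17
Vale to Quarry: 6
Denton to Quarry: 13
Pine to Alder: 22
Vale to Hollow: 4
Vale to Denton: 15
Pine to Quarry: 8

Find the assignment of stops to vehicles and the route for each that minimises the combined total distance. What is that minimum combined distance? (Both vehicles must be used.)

Try each way of splitting the stops between the two vehicles (each non-empty) and, for each split, find the best tour for each vehicle:
  {Hollow} + {North, Denton, Pine, Alder, Quarry}: 8 + 67 = 75
  {North} + {Hollow, Denton, Pine, Alder, Quarry}: 14 + 67 = 81
  {Hollow, North} + {Denton, Pine, Alder, Quarry}: 22 + 67 = 89
  {Denton} + {Hollow, North, Pine, Alder, Quarry}: 30 + 67 = 97
  {Hollow, Denton} + {North, Pine, Alder, Quarry}: 38 + 67 = 105
  {North, Denton} + {Hollow, Pine, Alder, Quarry}: 30 + 67 = 97
  … (31 splits in total)
Best: vehicle 1 Vale → Hollow → Vale = 8; vehicle 2 Vale → North → Pine → Denton → Alder → Quarry → Vale = 67; combined 75.

Minimum combined distance: 75 min.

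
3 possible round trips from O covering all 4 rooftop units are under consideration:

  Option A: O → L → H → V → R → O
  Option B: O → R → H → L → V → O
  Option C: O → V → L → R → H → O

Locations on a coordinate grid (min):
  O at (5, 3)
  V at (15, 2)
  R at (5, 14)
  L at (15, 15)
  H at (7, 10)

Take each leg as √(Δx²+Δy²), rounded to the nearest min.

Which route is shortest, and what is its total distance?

Option A: 16 + 9 + 11 + 16 + 11 = 63
Option B: 11 + 4 + 9 + 13 + 10 = 47
Option C: 10 + 13 + 10 + 4 + 7 = 44

Shortest is Option C, total 44 min.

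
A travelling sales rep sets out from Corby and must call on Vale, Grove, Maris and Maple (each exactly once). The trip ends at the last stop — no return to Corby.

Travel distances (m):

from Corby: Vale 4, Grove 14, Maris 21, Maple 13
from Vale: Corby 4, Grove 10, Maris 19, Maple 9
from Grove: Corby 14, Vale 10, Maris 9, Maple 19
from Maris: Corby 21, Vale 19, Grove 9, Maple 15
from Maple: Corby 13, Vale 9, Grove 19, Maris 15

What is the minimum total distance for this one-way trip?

Minimum one-way distance = 37 m.

There are 4! = 24 possible orderings.
Corby - Vale - Grove - Maris - Maple: 4+10+9+15 = 38
Corby - Vale - Grove - Maple - Maris: 4+10+19+15 = 48
Corby - Vale - Maris - Grove - Maple: 4+19+9+19 = 51
Corby - Vale - Maris - Maple - Grove: 4+19+15+19 = 57
Corby - Vale - Maple - Grove - Maris: 4+9+19+9 = 41
Corby - Vale - Maple - Maris - Grove: 4+9+15+9 = 37
Corby - Grove - Vale - Maris - Maple: 14+10+19+15 = 58
Corby - Grove - Vale - Maple - Maris: 14+10+9+15 = 48
Corby - Grove - Maris - Vale - Maple: 14+9+19+9 = 51
Corby - Grove - Maris - Maple - Vale: 14+9+15+9 = 47
Corby - Grove - Maple - Vale - Maris: 14+19+9+19 = 61
Corby - Grove - Maple - Maris - Vale: 14+19+15+19 = 67
Corby - Maris - Vale - Grove - Maple: 21+19+10+19 = 69
Corby - Maris - Vale - Maple - Grove: 21+19+9+19 = 68
… (10 more)
The minimum is 37.
One shortest path: Corby → Vale → Maple → Maris → Grove.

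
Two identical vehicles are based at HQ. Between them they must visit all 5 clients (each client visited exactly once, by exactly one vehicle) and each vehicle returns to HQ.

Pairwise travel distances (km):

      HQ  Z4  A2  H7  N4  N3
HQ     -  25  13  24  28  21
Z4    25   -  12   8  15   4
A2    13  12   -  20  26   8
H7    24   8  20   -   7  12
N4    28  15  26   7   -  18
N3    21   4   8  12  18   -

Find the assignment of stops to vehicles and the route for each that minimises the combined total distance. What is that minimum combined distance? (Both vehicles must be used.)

Check every non-empty split of the stops between the two vehicles; for each half take its own optimal tour:
  {Z4} + {A2, H7, N4, N3}: 50 + 68 = 118
  {A2} + {Z4, H7, N4, N3}: 26 + 68 = 94
  {Z4, A2} + {H7, N4, N3}: 50 + 68 = 118
  {H7} + {Z4, A2, N4, N3}: 48 + 68 = 116
  {Z4, H7} + {A2, N4, N3}: 57 + 67 = 124
  {A2, H7} + {Z4, N4, N3}: 57 + 68 = 125
  … (15 splits in total)
Best: vehicle 1 HQ → A2 → HQ = 26; vehicle 2 HQ → N4 → H7 → Z4 → N3 → HQ = 68; combined 94.

94 km — the smallest possible combined total.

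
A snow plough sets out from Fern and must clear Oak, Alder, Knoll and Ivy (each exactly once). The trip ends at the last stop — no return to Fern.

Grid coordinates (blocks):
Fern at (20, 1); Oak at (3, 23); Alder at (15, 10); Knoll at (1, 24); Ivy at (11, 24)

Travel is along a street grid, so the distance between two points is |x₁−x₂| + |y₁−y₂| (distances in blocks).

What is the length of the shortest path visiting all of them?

There are 4! = 24 possible orderings.
Fern → Oak → Alder → Knoll → Ivy: 39+25+28+10 = 102
Fern → Oak → Alder → Ivy → Knoll: 39+25+18+10 = 92
Fern → Oak → Knoll → Alder → Ivy: 39+3+28+18 = 88
Fern → Oak → Knoll → Ivy → Alder: 39+3+10+18 = 70
Fern → Oak → Ivy → Alder → Knoll: 39+9+18+28 = 94
Fern → Oak → Ivy → Knoll → Alder: 39+9+10+28 = 86
Fern → Alder → Oak → Knoll → Ivy: 14+25+3+10 = 52
Fern → Alder → Oak → Ivy → Knoll: 14+25+9+10 = 58
Fern → Alder → Knoll → Oak → Ivy: 14+28+3+9 = 54
Fern → Alder → Knoll → Ivy → Oak: 14+28+10+9 = 61
Fern → Alder → Ivy → Oak → Knoll: 14+18+9+3 = 44
Fern → Alder → Ivy → Knoll → Oak: 14+18+10+3 = 45
Fern → Knoll → Oak → Alder → Ivy: 42+3+25+18 = 88
Fern → Knoll → Oak → Ivy → Alder: 42+3+9+18 = 72
… (10 more)
The minimum is 44.
One shortest path: Fern → Alder → Ivy → Oak → Knoll.

Minimum one-way distance = 44 blocks.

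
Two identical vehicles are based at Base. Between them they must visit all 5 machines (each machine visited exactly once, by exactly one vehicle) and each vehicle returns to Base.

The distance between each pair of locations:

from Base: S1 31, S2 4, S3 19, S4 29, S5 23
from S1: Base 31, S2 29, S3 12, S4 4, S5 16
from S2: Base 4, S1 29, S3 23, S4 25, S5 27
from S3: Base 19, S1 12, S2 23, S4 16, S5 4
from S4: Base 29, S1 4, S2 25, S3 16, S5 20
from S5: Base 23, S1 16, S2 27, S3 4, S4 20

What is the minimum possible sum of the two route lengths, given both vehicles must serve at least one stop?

Minimum combined distance: 80.

Check every non-empty split of the stops between the two vehicles; for each half take its own optimal tour:
  {S1} + {S2, S3, S4, S5}: 62 + 72 = 134
  {S2} + {S1, S3, S4, S5}: 8 + 72 = 80
  {S1, S2} + {S3, S4, S5}: 64 + 72 = 136
  {S3} + {S1, S2, S4, S5}: 38 + 72 = 110
  {S1, S3} + {S2, S4, S5}: 62 + 72 = 134
  {S2, S3} + {S1, S4, S5}: 46 + 72 = 118
  … (15 splits in total)
Best: vehicle 1 Base → S2 → Base = 8; vehicle 2 Base → S3 → S5 → S1 → S4 → Base = 72; combined 80.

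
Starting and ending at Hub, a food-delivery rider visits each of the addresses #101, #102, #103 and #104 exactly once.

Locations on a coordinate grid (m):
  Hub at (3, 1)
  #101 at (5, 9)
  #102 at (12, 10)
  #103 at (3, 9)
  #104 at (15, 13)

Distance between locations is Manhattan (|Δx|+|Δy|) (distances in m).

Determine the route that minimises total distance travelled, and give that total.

There are 12 distinct closed tours to check (reversals are equivalent).
Hub-#101-#102-#103-#104-Hub: 10+8+10+16+24 = 68
Hub-#101-#102-#104-#103-Hub: 10+8+6+16+8 = 48
Hub-#101-#103-#102-#104-Hub: 10+2+10+6+24 = 52
Hub-#101-#103-#104-#102-Hub: 10+2+16+6+18 = 52
Hub-#101-#104-#102-#103-Hub: 10+14+6+10+8 = 48
Hub-#101-#104-#103-#102-Hub: 10+14+16+10+18 = 68
Hub-#102-#101-#103-#104-Hub: 18+8+2+16+24 = 68
Hub-#102-#101-#104-#103-Hub: 18+8+14+16+8 = 64
Hub-#102-#103-#101-#104-Hub: 18+10+2+14+24 = 68
Hub-#102-#104-#101-#103-Hub: 18+6+14+2+8 = 48
Hub-#103-#101-#102-#104-Hub: 8+2+8+6+24 = 48
Hub-#103-#102-#101-#104-Hub: 8+10+8+14+24 = 64
The minimum is 48.
One optimal route: Hub → #101 → #102 → #104 → #103 → Hub (or its reverse).

Minimum total distance: 48 m.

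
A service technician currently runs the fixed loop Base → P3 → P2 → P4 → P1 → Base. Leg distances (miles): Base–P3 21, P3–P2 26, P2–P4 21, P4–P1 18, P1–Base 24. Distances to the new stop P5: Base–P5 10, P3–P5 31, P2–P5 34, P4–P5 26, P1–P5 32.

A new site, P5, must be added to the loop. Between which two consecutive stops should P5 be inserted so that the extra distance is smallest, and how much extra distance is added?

Insertion cost between consecutive stops i–j is d(i,P5) + d(P5,j) − d(i,j):
  between Base and P3: 10 + 31 − 21 = 20
  between P3 and P2: 31 + 34 − 26 = 39
  between P2 and P4: 34 + 26 − 21 = 39
  between P4 and P1: 26 + 32 − 18 = 40
  between P1 and Base: 32 + 10 − 24 = 18
Cheapest insertion is between P1 and Base, adding 18.
New total = 110 + 18 = 128.

Adding 18 miles by placing P5 on the P1–Base leg.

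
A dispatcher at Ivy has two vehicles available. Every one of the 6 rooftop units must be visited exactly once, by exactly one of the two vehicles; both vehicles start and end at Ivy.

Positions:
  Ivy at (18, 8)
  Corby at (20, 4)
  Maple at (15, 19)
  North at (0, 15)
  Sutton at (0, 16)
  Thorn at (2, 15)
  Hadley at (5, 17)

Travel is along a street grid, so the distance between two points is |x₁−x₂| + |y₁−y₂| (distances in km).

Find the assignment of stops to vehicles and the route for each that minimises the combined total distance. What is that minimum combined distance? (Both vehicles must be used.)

Minimum combined distance: 70 km.

Try each way of splitting the stops between the two vehicles (each non-empty) and, for each split, find the best tour for each vehicle:
  {Corby} + {Maple, North, Sutton, Thorn, Hadley}: 12 + 58 = 70
  {Maple} + {Corby, North, Sutton, Thorn, Hadley}: 28 + 66 = 94
  {Corby, Maple} + {North, Sutton, Thorn, Hadley}: 40 + 54 = 94
  {North} + {Corby, Maple, Sutton, Thorn, Hadley}: 50 + 70 = 120
  {Corby, North} + {Maple, Sutton, Thorn, Hadley}: 62 + 58 = 120
  {Maple, North} + {Corby, Sutton, Thorn, Hadley}: 58 + 66 = 124
  … (31 splits in total)
Best: vehicle 1 Ivy → Corby → Ivy = 12; vehicle 2 Ivy → Maple → Hadley → Sutton → North → Thorn → Ivy = 58; combined 70.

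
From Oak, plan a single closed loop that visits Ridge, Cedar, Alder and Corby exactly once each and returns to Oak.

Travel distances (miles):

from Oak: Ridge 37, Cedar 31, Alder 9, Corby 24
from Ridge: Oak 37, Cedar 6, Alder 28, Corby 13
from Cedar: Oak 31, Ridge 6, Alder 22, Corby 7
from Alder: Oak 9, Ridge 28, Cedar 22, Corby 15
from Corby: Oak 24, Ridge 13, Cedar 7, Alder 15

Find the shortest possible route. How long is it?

There are 12 distinct closed tours to check (reversals are equivalent).
Oak → Ridge → Cedar → Alder → Corby → Oak: 37+6+22+15+24 = 104
Oak → Ridge → Cedar → Corby → Alder → Oak: 37+6+7+15+9 = 74
Oak → Ridge → Alder → Cedar → Corby → Oak: 37+28+22+7+24 = 118
Oak → Ridge → Alder → Corby → Cedar → Oak: 37+28+15+7+31 = 118
Oak → Ridge → Corby → Cedar → Alder → Oak: 37+13+7+22+9 = 88
Oak → Ridge → Corby → Alder → Cedar → Oak: 37+13+15+22+31 = 118
Oak → Cedar → Ridge → Alder → Corby → Oak: 31+6+28+15+24 = 104
Oak → Cedar → Ridge → Corby → Alder → Oak: 31+6+13+15+9 = 74
Oak → Cedar → Alder → Ridge → Corby → Oak: 31+22+28+13+24 = 118
Oak → Cedar → Corby → Ridge → Alder → Oak: 31+7+13+28+9 = 88
Oak → Alder → Ridge → Cedar → Corby → Oak: 9+28+6+7+24 = 74
Oak → Alder → Cedar → Ridge → Corby → Oak: 9+22+6+13+24 = 74
The minimum is 74.
One optimal route: Oak → Ridge → Cedar → Corby → Alder → Oak (or its reverse).

Shortest round trip = 74 miles.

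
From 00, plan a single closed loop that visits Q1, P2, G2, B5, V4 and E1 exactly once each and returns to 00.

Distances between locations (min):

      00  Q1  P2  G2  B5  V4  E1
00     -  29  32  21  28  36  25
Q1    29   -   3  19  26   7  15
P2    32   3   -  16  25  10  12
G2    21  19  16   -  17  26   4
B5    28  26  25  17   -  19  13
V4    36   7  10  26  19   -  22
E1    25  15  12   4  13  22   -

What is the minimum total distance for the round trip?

94 min — the shortest possible round trip.

With 6 stops there are 6!/2 = 360 distinct round trips (a route and its reverse cost the same).
00-Q1-P2-G2-B5-V4-E1-00: 29+3+16+17+19+22+25 = 131
00-Q1-P2-G2-B5-E1-V4-00: 29+3+16+17+13+22+36 = 136
00-Q1-P2-G2-V4-B5-E1-00: 29+3+16+26+19+13+25 = 131
00-Q1-P2-G2-V4-E1-B5-00: 29+3+16+26+22+13+28 = 137
00-Q1-P2-G2-E1-B5-V4-00: 29+3+16+4+13+19+36 = 120
00-Q1-P2-G2-E1-V4-B5-00: 29+3+16+4+22+19+28 = 121
00-Q1-P2-B5-G2-V4-E1-00: 29+3+25+17+26+22+25 = 147
00-Q1-P2-B5-G2-E1-V4-00: 29+3+25+17+4+22+36 = 136
… (352 more)
00-G2-E1-P2-Q1-V4-B5-00: 21+4+12+3+7+19+28 = 94  ← best
The minimum is 94.
One optimal route: 00 → G2 → E1 → P2 → Q1 → V4 → B5 → 00 (or its reverse).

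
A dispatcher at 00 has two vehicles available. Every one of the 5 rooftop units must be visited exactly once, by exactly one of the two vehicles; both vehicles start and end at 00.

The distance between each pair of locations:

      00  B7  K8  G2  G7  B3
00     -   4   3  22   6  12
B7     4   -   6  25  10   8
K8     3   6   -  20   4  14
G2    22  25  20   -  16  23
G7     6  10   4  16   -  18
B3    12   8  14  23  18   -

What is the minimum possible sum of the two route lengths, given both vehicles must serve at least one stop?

Try each way of splitting the stops between the two vehicles (each non-empty) and, for each split, find the best tour for each vehicle:
  {B7} + {K8, G2, G7, B3}: 8 + 58 = 66
  {K8} + {B7, G2, G7, B3}: 6 + 57 = 63
  {B7, K8} + {G2, G7, B3}: 13 + 57 = 70
  {G2} + {B7, K8, G7, B3}: 44 + 36 = 80
  {B7, G2} + {K8, G7, B3}: 51 + 36 = 87
  {K8, G2} + {B7, G7, B3}: 45 + 36 = 81
  … (15 splits in total)
Best: vehicle 1 00 → K8 → 00 = 6; vehicle 2 00 → B7 → B3 → G2 → G7 → 00 = 57; combined 63.

63 — the smallest possible combined total.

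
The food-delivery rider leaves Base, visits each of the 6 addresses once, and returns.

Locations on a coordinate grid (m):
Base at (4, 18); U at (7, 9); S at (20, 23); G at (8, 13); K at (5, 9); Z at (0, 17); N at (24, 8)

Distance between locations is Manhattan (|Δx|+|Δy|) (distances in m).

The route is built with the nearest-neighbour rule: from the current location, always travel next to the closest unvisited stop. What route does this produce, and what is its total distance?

84 m along Base → Z → G → U → K → N → S → Base.

At Base the remaining stops are Z 5, G 9, K 10, U 12, S 21, N 30; go to Z.
At Z the remaining stops are G 12, K 13, U 15, S 26, N 33; go to G.
At G the remaining stops are U 5, K 7, N 21, S 22; go to U.
At U the remaining stops are K 2, N 18, S 27; go to K.
At K the remaining stops are N 20, S 29; go to N.
At N the remaining stops are S 19; go to S.
Return S→Base: 21.
Total = 5 + 12 + 5 + 2 + 20 + 19 + 21 = 84.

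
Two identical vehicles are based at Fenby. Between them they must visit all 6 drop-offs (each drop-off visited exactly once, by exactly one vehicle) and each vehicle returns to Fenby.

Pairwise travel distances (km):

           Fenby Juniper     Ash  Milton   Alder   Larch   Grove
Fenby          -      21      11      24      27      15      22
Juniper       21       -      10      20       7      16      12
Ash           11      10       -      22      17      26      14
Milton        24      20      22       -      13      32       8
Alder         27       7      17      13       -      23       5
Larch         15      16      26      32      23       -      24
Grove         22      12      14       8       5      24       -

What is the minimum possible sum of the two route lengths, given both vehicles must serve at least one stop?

Minimum combined distance: 95 km.

There are 2^5 − 1 = 31 ways to divide the 6 stops into two non-empty groups. For each, the best each vehicle can do is its own shortest tour through its group:
  {Juniper} + {Ash, Milton, Alder, Larch, Grove}: 42 + 84 = 126
  {Ash} + {Juniper, Milton, Alder, Larch, Grove}: 22 + 75 = 97
  {Juniper, Ash} + {Milton, Alder, Larch, Grove}: 42 + 75 = 117
  {Milton} + {Juniper, Ash, Alder, Larch, Grove}: 48 + 68 = 116
  {Juniper, Milton} + {Ash, Alder, Larch, Grove}: 65 + 68 = 133
  {Ash, Milton} + {Juniper, Alder, Larch, Grove}: 57 + 65 = 122
  … (31 splits in total)
  {Larch} + {Juniper, Ash, Milton, Alder, Grove}: 30 + 65 = 95  ← best
Best: vehicle 1 Fenby → Larch → Fenby = 30; vehicle 2 Fenby → Ash → Juniper → Alder → Grove → Milton → Fenby = 65; combined 95.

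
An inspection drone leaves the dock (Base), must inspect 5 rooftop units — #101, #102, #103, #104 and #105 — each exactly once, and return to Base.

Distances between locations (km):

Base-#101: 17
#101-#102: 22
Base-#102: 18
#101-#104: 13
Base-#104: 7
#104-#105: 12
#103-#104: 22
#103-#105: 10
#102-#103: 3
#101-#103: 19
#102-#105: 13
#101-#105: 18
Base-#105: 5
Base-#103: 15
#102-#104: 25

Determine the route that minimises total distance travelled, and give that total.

Shortest round trip = 60 km.

There are 60 distinct closed tours to check (reversals are equivalent).
Base-#101-#102-#103-#104-#105-Base: 17+22+3+22+12+5 = 81
Base-#101-#102-#103-#105-#104-Base: 17+22+3+10+12+7 = 71
Base-#101-#102-#104-#103-#105-Base: 17+22+25+22+10+5 = 101
Base-#101-#102-#104-#105-#103-Base: 17+22+25+12+10+15 = 101
Base-#101-#102-#105-#103-#104-Base: 17+22+13+10+22+7 = 91
Base-#101-#102-#105-#104-#103-Base: 17+22+13+12+22+15 = 101
Base-#101-#103-#102-#104-#105-Base: 17+19+3+25+12+5 = 81
Base-#101-#103-#102-#105-#104-Base: 17+19+3+13+12+7 = 71
Base-#101-#103-#104-#102-#105-Base: 17+19+22+25+13+5 = 101
Base-#101-#103-#104-#105-#102-Base: 17+19+22+12+13+18 = 101
Base-#101-#103-#105-#102-#104-Base: 17+19+10+13+25+7 = 91
Base-#101-#103-#105-#104-#102-Base: 17+19+10+12+25+18 = 101
Base-#101-#104-#102-#103-#105-Base: 17+13+25+3+10+5 = 73
Base-#101-#104-#102-#105-#103-Base: 17+13+25+13+10+15 = 93
… (46 more)
Base-#104-#101-#102-#103-#105-Base: 7+13+22+3+10+5 = 60  ← best
The minimum is 60.
One optimal route: Base → #104 → #101 → #102 → #103 → #105 → Base (or its reverse).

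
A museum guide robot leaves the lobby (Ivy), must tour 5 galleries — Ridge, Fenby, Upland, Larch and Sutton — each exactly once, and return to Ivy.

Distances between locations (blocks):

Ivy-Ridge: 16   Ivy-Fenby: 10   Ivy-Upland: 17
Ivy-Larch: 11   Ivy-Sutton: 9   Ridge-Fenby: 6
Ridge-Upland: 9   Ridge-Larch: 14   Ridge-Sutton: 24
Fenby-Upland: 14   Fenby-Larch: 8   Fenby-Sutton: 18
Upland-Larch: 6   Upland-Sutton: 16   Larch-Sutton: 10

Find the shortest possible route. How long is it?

Shortest round trip = 50 blocks.

There are 60 distinct closed tours to check (reversals are equivalent).
Ivy - Ridge - Fenby - Upland - Larch - Sutton - Ivy: 16+6+14+6+10+9 = 61
Ivy - Ridge - Fenby - Upland - Sutton - Larch - Ivy: 16+6+14+16+10+11 = 73
Ivy - Ridge - Fenby - Larch - Upland - Sutton - Ivy: 16+6+8+6+16+9 = 61
Ivy - Ridge - Fenby - Larch - Sutton - Upland - Ivy: 16+6+8+10+16+17 = 73
Ivy - Ridge - Fenby - Sutton - Upland - Larch - Ivy: 16+6+18+16+6+11 = 73
Ivy - Ridge - Fenby - Sutton - Larch - Upland - Ivy: 16+6+18+10+6+17 = 73
Ivy - Ridge - Upland - Fenby - Larch - Sutton - Ivy: 16+9+14+8+10+9 = 66
Ivy - Ridge - Upland - Fenby - Sutton - Larch - Ivy: 16+9+14+18+10+11 = 78
Ivy - Ridge - Upland - Larch - Fenby - Sutton - Ivy: 16+9+6+8+18+9 = 66
Ivy - Ridge - Upland - Larch - Sutton - Fenby - Ivy: 16+9+6+10+18+10 = 69
Ivy - Ridge - Upland - Sutton - Fenby - Larch - Ivy: 16+9+16+18+8+11 = 78
Ivy - Ridge - Upland - Sutton - Larch - Fenby - Ivy: 16+9+16+10+8+10 = 69
Ivy - Ridge - Larch - Fenby - Upland - Sutton - Ivy: 16+14+8+14+16+9 = 77
Ivy - Ridge - Larch - Fenby - Sutton - Upland - Ivy: 16+14+8+18+16+17 = 89
… (46 more)
Ivy - Fenby - Ridge - Upland - Larch - Sutton - Ivy: 10+6+9+6+10+9 = 50  ← best
The minimum is 50.
One optimal route: Ivy → Fenby → Ridge → Upland → Larch → Sutton → Ivy (or its reverse).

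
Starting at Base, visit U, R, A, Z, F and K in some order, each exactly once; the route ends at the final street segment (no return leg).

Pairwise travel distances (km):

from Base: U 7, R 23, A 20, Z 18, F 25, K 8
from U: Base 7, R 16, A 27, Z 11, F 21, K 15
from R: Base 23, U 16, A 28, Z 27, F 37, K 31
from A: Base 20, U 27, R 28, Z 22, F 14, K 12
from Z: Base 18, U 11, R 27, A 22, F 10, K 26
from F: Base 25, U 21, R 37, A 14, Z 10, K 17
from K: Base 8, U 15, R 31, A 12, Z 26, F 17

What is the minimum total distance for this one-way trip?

71 km — the minimum one-way total.

There are 6! = 720 possible orderings.
Base → U → R → A → Z → F → K: 7+16+28+22+10+17 = 100
Base → U → R → A → Z → K → F: 7+16+28+22+26+17 = 116
Base → U → R → A → F → Z → K: 7+16+28+14+10+26 = 101
Base → U → R → A → F → K → Z: 7+16+28+14+17+26 = 108
Base → U → R → A → K → Z → F: 7+16+28+12+26+10 = 99
Base → U → R → A → K → F → Z: 7+16+28+12+17+10 = 90
Base → U → R → Z → A → F → K: 7+16+27+22+14+17 = 103
Base → U → R → Z → A → K → F: 7+16+27+22+12+17 = 101
… (712 more)
Base → K → A → F → Z → U → R: 8+12+14+10+11+16 = 71  ← best
The minimum is 71.
One shortest path: Base → K → A → F → Z → U → R.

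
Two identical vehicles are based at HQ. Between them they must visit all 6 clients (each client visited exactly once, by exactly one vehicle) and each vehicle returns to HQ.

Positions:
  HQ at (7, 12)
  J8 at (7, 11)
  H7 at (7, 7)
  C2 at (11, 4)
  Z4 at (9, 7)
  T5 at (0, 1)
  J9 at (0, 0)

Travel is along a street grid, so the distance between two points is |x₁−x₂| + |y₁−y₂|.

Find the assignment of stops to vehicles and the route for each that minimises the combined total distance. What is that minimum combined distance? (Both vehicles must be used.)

Try each way of splitting the stops between the two vehicles (each non-empty) and, for each split, find the best tour for each vehicle:
  {J8} + {H7, C2, Z4, T5, J9}: 2 + 46 = 48
  {H7} + {J8, C2, Z4, T5, J9}: 10 + 46 = 56
  {J8, H7} + {C2, Z4, T5, J9}: 10 + 46 = 56
  {C2} + {J8, H7, Z4, T5, J9}: 24 + 42 = 66
  {J8, C2} + {H7, Z4, T5, J9}: 24 + 42 = 66
  {H7, C2} + {J8, Z4, T5, J9}: 24 + 42 = 66
  … (31 splits in total)
Best: vehicle 1 HQ → J8 → HQ = 2; vehicle 2 HQ → H7 → Z4 → C2 → T5 → J9 → HQ = 46; combined 48.

Minimum combined distance: 48.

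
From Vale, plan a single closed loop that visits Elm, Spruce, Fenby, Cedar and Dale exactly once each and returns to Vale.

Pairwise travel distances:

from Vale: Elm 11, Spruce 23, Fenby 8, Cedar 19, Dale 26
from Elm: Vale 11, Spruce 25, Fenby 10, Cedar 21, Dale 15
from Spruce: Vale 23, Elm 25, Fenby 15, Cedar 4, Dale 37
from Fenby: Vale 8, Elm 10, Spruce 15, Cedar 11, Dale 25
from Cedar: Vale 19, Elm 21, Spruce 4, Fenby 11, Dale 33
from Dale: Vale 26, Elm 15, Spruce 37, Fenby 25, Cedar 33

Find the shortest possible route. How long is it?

Shortest round trip = 86.

Vale→Elm→Spruce→Fenby→Cedar→Dale→Vale: 11+25+15+11+33+26 = 121
Vale→Elm→Spruce→Fenby→Dale→Cedar→Vale: 11+25+15+25+33+19 = 128
Vale→Elm→Spruce→Cedar→Fenby→Dale→Vale: 11+25+4+11+25+26 = 102
Vale→Elm→Spruce→Cedar→Dale→Fenby→Vale: 11+25+4+33+25+8 = 106
Vale→Elm→Spruce→Dale→Fenby→Cedar→Vale: 11+25+37+25+11+19 = 128
Vale→Elm→Spruce→Dale→Cedar→Fenby→Vale: 11+25+37+33+11+8 = 125
Vale→Elm→Fenby→Spruce→Cedar→Dale→Vale: 11+10+15+4+33+26 = 99
Vale→Elm→Fenby→Spruce→Dale→Cedar→Vale: 11+10+15+37+33+19 = 125
Vale→Elm→Fenby→Cedar→Spruce→Dale→Vale: 11+10+11+4+37+26 = 99
Vale→Elm→Fenby→Cedar→Dale→Spruce→Vale: 11+10+11+33+37+23 = 125
Vale→Elm→Fenby→Dale→Spruce→Cedar→Vale: 11+10+25+37+4+19 = 106
Vale→Elm→Fenby→Dale→Cedar→Spruce→Vale: 11+10+25+33+4+23 = 106
Vale→Elm→Cedar→Spruce→Fenby→Dale→Vale: 11+21+4+15+25+26 = 102
Vale→Elm→Cedar→Spruce→Dale→Fenby→Vale: 11+21+4+37+25+8 = 106
… (46 more)
Vale→Elm→Dale→Spruce→Cedar→Fenby→Vale: 11+15+37+4+11+8 = 86  ← best
The minimum is 86.
One optimal route: Vale → Elm → Dale → Spruce → Cedar → Fenby → Vale (or its reverse).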